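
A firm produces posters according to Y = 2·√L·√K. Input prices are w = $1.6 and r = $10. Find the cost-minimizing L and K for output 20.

Cost minimization requires the marginal rate of technical substitution to equal the input-price ratio: MP_L/MP_K = w/r.
Here MP_L/MP_K = (1/2)·(K/L)/(1/2) = (K/L). Setting this equal to 1.6/10 = 0.16 gives K = 0.16L.
Substituting into Y = 20: 2·L^(1/2)·(0.16L)^(1/2) = 20.
Solving, L = 25 and K = 4.

L* = 25, K* = 4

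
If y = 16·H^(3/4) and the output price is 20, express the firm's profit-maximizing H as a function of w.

MP_H = (3/4)·16·H^(-1/4) = 12·H^(-1/4).
Setting P·MP_H = w: 240·H^(-1/4) = w.
Solving for H: H^(-1/4) = w/240, so H = (240/w)^(4).

H(w) = (240/w)^(4)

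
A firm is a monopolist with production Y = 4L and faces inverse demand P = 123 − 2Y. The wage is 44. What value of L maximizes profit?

Marginal revenue from the inverse demand is MR = 123 − 4Y.
The marginal product is MP_L = 4.
A monopolist hires until marginal revenue product equals the wage: MR·MP_L = w.
(123 − 16L)·4 = 44, so L = 7.

L* = 7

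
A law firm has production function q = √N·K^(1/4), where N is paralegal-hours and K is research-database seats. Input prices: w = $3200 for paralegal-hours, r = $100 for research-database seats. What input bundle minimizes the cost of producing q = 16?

N* = 16, K* = 256

Cost minimization requires the marginal rate of technical substitution to equal the input-price ratio: MP_N/MP_K = w/r.
Here MP_N/MP_K = (1/2)·(K/N)/(1/4) = 2·(K/N). Setting this equal to 3200/100 = 32 gives K = 16N.
Substituting into q = 16: N^(1/2)·(16N)^(1/4) = 16.
Solving, N = 16 and K = 256.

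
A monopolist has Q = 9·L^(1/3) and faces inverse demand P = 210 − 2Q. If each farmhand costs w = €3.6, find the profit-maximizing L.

L* = 125

Marginal revenue from the inverse demand is MR = 210 − 4Q.
The marginal product is MP_L = 3·L^(-2/3).
A monopolist hires until marginal revenue product equals the wage: MR·MP_L = w.
At L, Q = 9·L^(1/3). Substituting and solving: (210 − 36·L^(1/3))·3·L^(-2/3) = 3.6 gives L = 125.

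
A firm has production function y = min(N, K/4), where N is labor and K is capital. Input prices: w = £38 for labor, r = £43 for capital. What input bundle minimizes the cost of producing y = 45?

With a fixed-proportions technology, the cost-minimizing bundle uses no slack in either input: N = K/4 = y.
So N = 45 and K = 4·45 = 180.

N* = 45, K* = 180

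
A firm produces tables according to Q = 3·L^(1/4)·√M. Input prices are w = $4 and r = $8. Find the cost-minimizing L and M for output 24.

L* = 16, M* = 16

Cost minimization requires the marginal rate of technical substitution to equal the input-price ratio: MP_L/MP_M = w/r.
Here MP_L/MP_M = (1/4)·(M/L)/(1/2) = 0.5·(M/L). Setting this equal to 4/8 = 0.5 gives M = L.
Substituting into Q = 24: 3·L^(1/4)·(L)^(1/2) = 24.
Solving, L = 16 and M = 16.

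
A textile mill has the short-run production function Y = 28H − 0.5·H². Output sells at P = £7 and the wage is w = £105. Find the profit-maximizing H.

The marginal product of H is MP_H = 28 − H.
A price-taking firm hires until the value of the marginal product equals the wage: P·MP_H = w, so 7·(28 − H) = 105.
Then 28 − H = 15, giving H = 13.

H* = 13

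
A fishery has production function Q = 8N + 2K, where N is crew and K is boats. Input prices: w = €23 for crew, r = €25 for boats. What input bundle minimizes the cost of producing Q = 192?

N* = 24, K* = 0

The inputs are perfect substitutes, so the firm uses whichever has the lower cost per unit of output.
Cost per unit of output via N is w/8 = 2.875; via K it is r/2 = 12.5. N is cheaper.
Producing Q = 192 with N alone: N = 24, K = 0.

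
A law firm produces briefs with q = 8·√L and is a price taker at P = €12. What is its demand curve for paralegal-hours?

L(w) = 2304/w²

MP_L = (1/2)·8·L^(-1/2) = 4·L^(-1/2).
Setting P·MP_L = w: 48·L^(-1/2) = w.
Solving for L: L^(-1/2) = w/48, so L = (48/w)^(2).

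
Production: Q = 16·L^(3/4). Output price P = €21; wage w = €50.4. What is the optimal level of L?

MP_L = (3/4)·16·L^(-1/4) = 12·L^(-1/4).
Profit maximization for a price taker requires P·MP_L = w: 21·12·L^(-1/4) = 50.4.
So L^(-1/4) = 0.2, which gives L = 625.

L* = 625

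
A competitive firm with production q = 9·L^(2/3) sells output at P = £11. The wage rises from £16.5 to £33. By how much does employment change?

ΔL = -56

From P·MP_L = w with MP_L = 6·L^(-1/3), the labor demand is L(w) = (66/w)^(3).
At w = 16.5: L = 64. At w = 33: L = 8.
ΔL = 8 − 64 = -56.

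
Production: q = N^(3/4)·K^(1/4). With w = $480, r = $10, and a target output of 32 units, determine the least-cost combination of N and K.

Cost minimization requires the marginal rate of technical substitution to equal the input-price ratio: MP_N/MP_K = w/r.
Here MP_N/MP_K = (3/4)·(K/N)/(1/4) = 3·(K/N). Setting this equal to 480/10 = 48 gives K = 16N.
Substituting into q = 32: N^(3/4)·(16N)^(1/4) = 32.
Solving, N = 16 and K = 256.

N* = 16, K* = 256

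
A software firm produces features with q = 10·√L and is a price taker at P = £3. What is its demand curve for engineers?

L(w) = 225/w²

MP_L = (1/2)·10·L^(-1/2) = 5·L^(-1/2).
Setting P·MP_L = w: 15·L^(-1/2) = w.
Solving for L: L^(-1/2) = w/15, so L = (15/w)^(2).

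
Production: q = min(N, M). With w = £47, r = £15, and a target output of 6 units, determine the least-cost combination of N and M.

N* = 6, M* = 6

With a fixed-proportions technology, the cost-minimizing bundle uses no slack in either input: N = M = q.
So N = 6 and M = 6.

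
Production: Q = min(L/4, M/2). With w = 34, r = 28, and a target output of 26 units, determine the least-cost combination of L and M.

L* = 104, M* = 52

With a fixed-proportions technology, the cost-minimizing bundle uses no slack in either input: L/4 = M/2 = Q.
So L = 4·26 = 104 and M = 2·26 = 52.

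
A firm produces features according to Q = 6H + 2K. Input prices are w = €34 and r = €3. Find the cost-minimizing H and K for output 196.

The inputs are perfect substitutes, so the firm uses whichever has the lower cost per unit of output.
Cost per unit of output via H is w/6 = 17/3; via K it is r/2 = 1.5. K is cheaper.
Producing Q = 196 with K alone: H = 0, K = 98.

H* = 0, K* = 98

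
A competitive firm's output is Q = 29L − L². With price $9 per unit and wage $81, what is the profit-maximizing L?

L* = 10

The marginal product of L is MP_L = 29 − 2L.
A price-taking firm hires until the value of the marginal product equals the wage: P·MP_L = w, so 9·(29 − 2L) = 81.
Then 29 − 2L = 9, giving L = 10.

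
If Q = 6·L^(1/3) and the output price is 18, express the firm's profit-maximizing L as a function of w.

MP_L = (1/3)·6·L^(-2/3) = 2·L^(-2/3).
Setting P·MP_L = w: 36·L^(-2/3) = w.
Solving for L: L^(-2/3) = w/36, so L = (36/w)^(3/2).

L(w) = (36/w)^(3/2)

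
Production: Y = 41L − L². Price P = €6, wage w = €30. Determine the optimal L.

L* = 18

The marginal product of L is MP_L = 41 − 2L.
A price-taking firm hires until the value of the marginal product equals the wage: P·MP_L = w, so 6·(41 − 2L) = 30.
Then 41 − 2L = 5, giving L = 18.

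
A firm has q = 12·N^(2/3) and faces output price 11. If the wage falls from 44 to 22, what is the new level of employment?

N* = 64

From P·MP_N = w with MP_N = 8·N^(-1/3), the labor demand is N(w) = (88/w)^(3).
At w = 44: N = 8. At w = 22: N = 64.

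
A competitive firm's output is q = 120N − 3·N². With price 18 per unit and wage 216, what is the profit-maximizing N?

N* = 18

The marginal product of N is MP_N = 120 − 6N.
A price-taking firm hires until the value of the marginal product equals the wage: P·MP_N = w, so 18·(120 − 6N) = 216.
Then 120 − 6N = 12, giving N = 18.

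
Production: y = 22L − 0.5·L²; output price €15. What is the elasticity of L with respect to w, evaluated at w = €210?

ε = -1.75

From P·MP_L = w with MP_L = 22 − L, labor demand is L(w) = 22 − w/15.
dL/dw = −1/(15) = -1/15.
At w = 210, L = 8, so ε = (dL/dw)·(w/L) = (-1/15)·(210/8) = -1.75.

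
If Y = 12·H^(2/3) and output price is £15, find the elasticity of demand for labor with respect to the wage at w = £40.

ε = -3

MP_H = (2/3)·12·H^(-1/3), so P·MP_H = w gives 120·H^(-1/3) = w.
Solving, H(w) = (120/w)^(3). This is a constant-elasticity form: H ∝ w^(−3), so ε = −3.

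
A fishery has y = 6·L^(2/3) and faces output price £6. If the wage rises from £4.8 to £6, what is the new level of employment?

From P·MP_L = w with MP_L = 4·L^(-1/3), the labor demand is L(w) = (24/w)^(3).
At w = 4.8: L = 125. At w = 6: L = 64.

L* = 64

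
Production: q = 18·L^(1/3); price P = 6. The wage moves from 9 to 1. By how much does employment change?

ΔL = 208

From P·MP_L = w with MP_L = 6·L^(-2/3), the labor demand is L(w) = (36/w)^(3/2).
At w = 9: L = 8. At w = 1: L = 216.
ΔL = 216 − 8 = 208.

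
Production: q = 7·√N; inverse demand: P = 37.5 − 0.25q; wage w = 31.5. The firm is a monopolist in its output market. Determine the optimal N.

N* = 9

Marginal revenue from the inverse demand is MR = 37.5 − 0.5q.
The marginal product is MP_N = 3.5·N^(-1/2).
A monopolist hires until marginal revenue product equals the wage: MR·MP_N = w.
At N, q = 7·√N. Substituting and solving: (37.5 − 3.5·√N)·3.5·N^(-1/2) = 31.5 gives N = 9.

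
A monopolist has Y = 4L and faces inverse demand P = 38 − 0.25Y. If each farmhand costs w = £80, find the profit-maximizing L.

Marginal revenue from the inverse demand is MR = 38 − 0.5Y.
The marginal product is MP_L = 4.
A monopolist hires until marginal revenue product equals the wage: MR·MP_L = w.
(38 − 2L)·4 = 80, so L = 9.

L* = 9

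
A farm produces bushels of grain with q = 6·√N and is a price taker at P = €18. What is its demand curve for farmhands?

N(w) = 2916/w²

MP_N = (1/2)·6·N^(-1/2) = 3·N^(-1/2).
Setting P·MP_N = w: 54·N^(-1/2) = w.
Solving for N: N^(-1/2) = w/54, so N = (54/w)^(2).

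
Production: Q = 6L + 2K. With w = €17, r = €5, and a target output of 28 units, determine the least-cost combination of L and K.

L* = 0, K* = 14

The inputs are perfect substitutes, so the firm uses whichever has the lower cost per unit of output.
Cost per unit of output via L is w/6 = 17/6; via K it is r/2 = 2.5. K is cheaper.
Producing Q = 28 with K alone: L = 0, K = 14.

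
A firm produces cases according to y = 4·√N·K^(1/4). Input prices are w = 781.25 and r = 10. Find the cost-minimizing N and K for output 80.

Cost minimization requires the marginal rate of technical substitution to equal the input-price ratio: MP_N/MP_K = w/r.
Here MP_N/MP_K = (1/2)·(K/N)/(1/4) = 2·(K/N). Setting this equal to 781.25/10 = 78.125 gives K = 39.0625N.
Substituting into y = 80: 4·N^(1/2)·(39.0625N)^(1/4) = 80.
Solving, N = 16 and K = 625.

N* = 16, K* = 625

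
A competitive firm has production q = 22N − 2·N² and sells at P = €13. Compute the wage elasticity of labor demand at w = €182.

From P·MP_N = w with MP_N = 22 − 4N, labor demand is N(w) = (22 − w/13)/4.
dN/dw = −1/(52) = -1/52.
At w = 182, N = 2, so ε = (dN/dw)·(w/N) = (-1/52)·(182/2) = -1.75.

ε = -1.75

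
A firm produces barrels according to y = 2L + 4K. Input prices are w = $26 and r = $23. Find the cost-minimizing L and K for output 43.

L* = 0, K* = 10.75

The inputs are perfect substitutes, so the firm uses whichever has the lower cost per unit of output.
Cost per unit of output via L is w/2 = 13; via K it is r/4 = 5.75. K is cheaper.
Producing y = 43 with K alone: L = 0, K = 10.75.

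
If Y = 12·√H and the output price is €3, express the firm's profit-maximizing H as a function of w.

MP_H = (1/2)·12·H^(-1/2) = 6·H^(-1/2).
Setting P·MP_H = w: 18·H^(-1/2) = w.
Solving for H: H^(-1/2) = w/18, so H = (18/w)^(2).

H(w) = 324/w²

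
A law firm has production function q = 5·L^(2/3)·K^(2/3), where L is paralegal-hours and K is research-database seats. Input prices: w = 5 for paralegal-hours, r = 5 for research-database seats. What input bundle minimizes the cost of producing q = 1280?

Cost minimization requires the marginal rate of technical substitution to equal the input-price ratio: MP_L/MP_K = w/r.
Here MP_L/MP_K = (2/3)·(K/L)/(2/3) = (K/L). Setting this equal to 5/5 = 1 gives K = L.
Substituting into q = 1280: 5·L^(2/3)·(L)^(2/3) = 1280.
Solving, L = 64 and K = 64.

L* = 64, K* = 64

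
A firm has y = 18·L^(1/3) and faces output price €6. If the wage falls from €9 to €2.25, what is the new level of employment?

From P·MP_L = w with MP_L = 6·L^(-2/3), the labor demand is L(w) = (36/w)^(3/2).
At w = 9: L = 8. At w = 2.25: L = 64.

L* = 64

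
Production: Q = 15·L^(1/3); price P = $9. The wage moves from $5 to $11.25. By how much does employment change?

ΔL = -19

From P·MP_L = w with MP_L = 5·L^(-2/3), the labor demand is L(w) = (45/w)^(3/2).
At w = 5: L = 27. At w = 11.25: L = 8.
ΔL = 8 − 27 = -19.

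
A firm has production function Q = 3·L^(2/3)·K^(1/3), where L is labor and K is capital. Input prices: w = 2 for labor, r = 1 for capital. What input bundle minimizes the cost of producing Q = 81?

Cost minimization requires the marginal rate of technical substitution to equal the input-price ratio: MP_L/MP_K = w/r.
Here MP_L/MP_K = (2/3)·(K/L)/(1/3) = 2·(K/L). Setting this equal to 2/1 = 2 gives K = L.
Substituting into Q = 81: 3·L^(2/3)·(L)^(1/3) = 81.
Solving, L = 27 and K = 27.

L* = 27, K* = 27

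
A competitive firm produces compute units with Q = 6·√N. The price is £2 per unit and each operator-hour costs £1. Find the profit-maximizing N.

MP_N = (1/2)·6·N^(-1/2) = 3·N^(-1/2).
Profit maximization for a price taker requires P·MP_N = w: 2·3·N^(-1/2) = 1.
So N^(-1/2) = 1/6, which gives N = 36.

N* = 36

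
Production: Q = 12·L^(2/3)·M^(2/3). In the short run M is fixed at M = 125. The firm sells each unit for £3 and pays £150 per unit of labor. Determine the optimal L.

With M = 125, MP_L = (2/3)·12·L^(-1/3)·125^(2/3) = 200·L^(-1/3).
Profit maximization for a price taker requires P·MP_L = w: 3·200·L^(-1/3) = 150.
So L^(-1/3) = 0.25, which gives L = 64.

L* = 64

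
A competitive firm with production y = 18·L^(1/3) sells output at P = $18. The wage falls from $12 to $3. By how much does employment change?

From P·MP_L = w with MP_L = 6·L^(-2/3), the labor demand is L(w) = (108/w)^(3/2).
At w = 12: L = 27. At w = 3: L = 216.
ΔL = 216 − 27 = 189.

ΔL = 189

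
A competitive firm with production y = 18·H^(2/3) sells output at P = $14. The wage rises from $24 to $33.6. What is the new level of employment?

From P·MP_H = w with MP_H = 12·H^(-1/3), the labor demand is H(w) = (168/w)^(3).
At w = 24: H = 343. At w = 33.6: H = 125.

H* = 125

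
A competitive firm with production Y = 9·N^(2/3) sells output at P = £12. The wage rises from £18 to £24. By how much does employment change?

From P·MP_N = w with MP_N = 6·N^(-1/3), the labor demand is N(w) = (72/w)^(3).
At w = 18: N = 64. At w = 24: N = 27.
ΔN = 27 − 64 = -37.

ΔN = -37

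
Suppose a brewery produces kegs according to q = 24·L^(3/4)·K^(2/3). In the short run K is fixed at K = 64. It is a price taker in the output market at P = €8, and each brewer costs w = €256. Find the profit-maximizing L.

With K = 64, MP_L = (3/4)·24·L^(-1/4)·64^(2/3) = 288·L^(-1/4).
Profit maximization for a price taker requires P·MP_L = w: 8·288·L^(-1/4) = 256.
So L^(-1/4) = 1/9, which gives L = 6561.

L* = 6561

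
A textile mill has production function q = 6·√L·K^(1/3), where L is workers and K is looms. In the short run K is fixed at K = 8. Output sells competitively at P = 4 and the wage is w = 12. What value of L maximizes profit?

With K = 8, MP_L = (1/2)·6·L^(-1/2)·8^(1/3) = 6·L^(-1/2).
Profit maximization for a price taker requires P·MP_L = w: 4·6·L^(-1/2) = 12.
So L^(-1/2) = 0.5, which gives L = 4.

L* = 4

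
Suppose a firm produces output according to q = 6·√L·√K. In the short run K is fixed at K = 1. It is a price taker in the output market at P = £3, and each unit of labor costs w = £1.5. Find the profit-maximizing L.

With K = 1, MP_L = (1/2)·6·L^(-1/2)·1^(1/2) = 3·L^(-1/2).
Profit maximization for a price taker requires P·MP_L = w: 3·3·L^(-1/2) = 1.5.
So L^(-1/2) = 1/6, which gives L = 36.

L* = 36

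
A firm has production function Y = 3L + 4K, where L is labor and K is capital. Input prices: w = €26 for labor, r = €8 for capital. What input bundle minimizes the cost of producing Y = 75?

The inputs are perfect substitutes, so the firm uses whichever has the lower cost per unit of output.
Cost per unit of output via L is w/3 = 26/3; via K it is r/4 = 2. K is cheaper.
Producing Y = 75 with K alone: L = 0, K = 18.75.

L* = 0, K* = 18.75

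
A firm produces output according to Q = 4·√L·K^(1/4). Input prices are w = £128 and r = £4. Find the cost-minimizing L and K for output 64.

Cost minimization requires the marginal rate of technical substitution to equal the input-price ratio: MP_L/MP_K = w/r.
Here MP_L/MP_K = (1/2)·(K/L)/(1/4) = 2·(K/L). Setting this equal to 128/4 = 32 gives K = 16L.
Substituting into Q = 64: 4·L^(1/2)·(16L)^(1/4) = 64.
Solving, L = 16 and K = 256.

L* = 16, K* = 256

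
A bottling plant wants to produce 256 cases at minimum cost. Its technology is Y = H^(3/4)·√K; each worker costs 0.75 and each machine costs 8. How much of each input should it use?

Cost minimization requires the marginal rate of technical substitution to equal the input-price ratio: MP_H/MP_K = w/r.
Here MP_H/MP_K = (3/4)·(K/H)/(1/2) = 1.5·(K/H). Setting this equal to 0.75/8 = 0.09375 gives K = 0.0625H.
Substituting into Y = 256: H^(3/4)·(0.0625H)^(1/2) = 256.
Solving, H = 256 and K = 16.

H* = 256, K* = 16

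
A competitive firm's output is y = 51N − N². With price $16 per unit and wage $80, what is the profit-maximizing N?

N* = 23

The marginal product of N is MP_N = 51 − 2N.
A price-taking firm hires until the value of the marginal product equals the wage: P·MP_N = w, so 16·(51 − 2N) = 80.
Then 51 − 2N = 5, giving N = 23.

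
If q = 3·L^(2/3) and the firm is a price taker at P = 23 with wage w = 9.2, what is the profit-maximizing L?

MP_L = (2/3)·3·L^(-1/3) = 2·L^(-1/3).
Profit maximization for a price taker requires P·MP_L = w: 23·2·L^(-1/3) = 9.2.
So L^(-1/3) = 0.2, which gives L = 125.

L* = 125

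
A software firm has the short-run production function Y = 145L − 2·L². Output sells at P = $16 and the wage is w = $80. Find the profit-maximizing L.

The marginal product of L is MP_L = 145 − 4L.
A price-taking firm hires until the value of the marginal product equals the wage: P·MP_L = w, so 16·(145 − 4L) = 80.
Then 145 − 4L = 5, giving L = 35.

L* = 35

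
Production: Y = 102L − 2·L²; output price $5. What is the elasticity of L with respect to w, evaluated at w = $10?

From P·MP_L = w with MP_L = 102 − 4L, labor demand is L(w) = (102 − w/5)/4.
dL/dw = −1/(20) = -0.05.
At w = 10, L = 25, so ε = (dL/dw)·(w/L) = (-0.05)·(10/25) = -0.02.

ε = -0.02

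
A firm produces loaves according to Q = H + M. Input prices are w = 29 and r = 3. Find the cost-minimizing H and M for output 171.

H* = 0, M* = 171

The inputs are perfect substitutes, so the firm uses whichever has the lower cost per unit of output.
Cost per unit of output via H is 29; via M it is 3. M is cheaper.
Producing Q = 171 with M alone: H = 0, M = 171.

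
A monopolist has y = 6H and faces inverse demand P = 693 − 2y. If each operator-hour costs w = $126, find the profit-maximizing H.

H* = 28

Marginal revenue from the inverse demand is MR = 693 − 4y.
The marginal product is MP_H = 6.
A monopolist hires until marginal revenue product equals the wage: MR·MP_H = w.
(693 − 24H)·6 = 126, so H = 28.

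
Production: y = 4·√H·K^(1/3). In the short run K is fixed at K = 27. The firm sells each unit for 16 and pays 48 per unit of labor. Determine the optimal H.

H* = 4

With K = 27, MP_H = (1/2)·4·H^(-1/2)·27^(1/3) = 6·H^(-1/2).
Profit maximization for a price taker requires P·MP_H = w: 16·6·H^(-1/2) = 48.
So H^(-1/2) = 0.5, which gives H = 4.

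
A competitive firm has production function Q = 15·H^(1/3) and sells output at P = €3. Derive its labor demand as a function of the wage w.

MP_H = (1/3)·15·H^(-2/3) = 5·H^(-2/3).
Setting P·MP_H = w: 15·H^(-2/3) = w.
Solving for H: H^(-2/3) = w/15, so H = (15/w)^(3/2).

H(w) = (15/w)^(3/2)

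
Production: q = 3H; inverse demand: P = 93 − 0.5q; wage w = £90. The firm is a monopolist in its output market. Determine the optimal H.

Marginal revenue from the inverse demand is MR = 93 − q.
The marginal product is MP_H = 3.
A monopolist hires until marginal revenue product equals the wage: MR·MP_H = w.
(93 − 3H)·3 = 90, so H = 21.

H* = 21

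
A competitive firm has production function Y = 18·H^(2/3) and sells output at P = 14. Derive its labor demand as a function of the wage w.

MP_H = (2/3)·18·H^(-1/3) = 12·H^(-1/3).
Setting P·MP_H = w: 168·H^(-1/3) = w.
Solving for H: H^(-1/3) = w/168, so H = (168/w)^(3).

H(w) = 4741632/w³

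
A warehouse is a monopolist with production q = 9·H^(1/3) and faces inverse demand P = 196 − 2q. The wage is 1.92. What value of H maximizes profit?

H* = 125

Marginal revenue from the inverse demand is MR = 196 − 4q.
The marginal product is MP_H = 3·H^(-2/3).
A monopolist hires until marginal revenue product equals the wage: MR·MP_H = w.
At H, q = 9·H^(1/3). Substituting and solving: (196 − 36·H^(1/3))·3·H^(-2/3) = 1.92 gives H = 125.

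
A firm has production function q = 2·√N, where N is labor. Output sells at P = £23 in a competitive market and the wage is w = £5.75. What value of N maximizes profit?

N* = 16

MP_N = (1/2)·2·N^(-1/2) = N^(-1/2).
Profit maximization for a price taker requires P·MP_N = w: 23·N^(-1/2) = 5.75.
So N^(-1/2) = 0.25, which gives N = 16.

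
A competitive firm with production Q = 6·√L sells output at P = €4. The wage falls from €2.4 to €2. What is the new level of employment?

From P·MP_L = w with MP_L = 3·L^(-1/2), the labor demand is L(w) = (12/w)^(2).
At w = 2.4: L = 25. At w = 2: L = 36.

L* = 36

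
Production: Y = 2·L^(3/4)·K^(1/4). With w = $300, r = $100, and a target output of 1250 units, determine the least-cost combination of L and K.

Cost minimization requires the marginal rate of technical substitution to equal the input-price ratio: MP_L/MP_K = w/r.
Here MP_L/MP_K = (3/4)·(K/L)/(1/4) = 3·(K/L). Setting this equal to 300/100 = 3 gives K = L.
Substituting into Y = 1250: 2·L^(3/4)·(L)^(1/4) = 1250.
Solving, L = 625 and K = 625.

L* = 625, K* = 625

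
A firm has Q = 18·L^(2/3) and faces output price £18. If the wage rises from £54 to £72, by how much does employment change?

ΔL = -37

From P·MP_L = w with MP_L = 12·L^(-1/3), the labor demand is L(w) = (216/w)^(3).
At w = 54: L = 64. At w = 72: L = 27.
ΔL = 27 − 64 = -37.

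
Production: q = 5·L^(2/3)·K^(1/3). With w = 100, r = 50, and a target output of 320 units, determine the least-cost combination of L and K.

Cost minimization requires the marginal rate of technical substitution to equal the input-price ratio: MP_L/MP_K = w/r.
Here MP_L/MP_K = (2/3)·(K/L)/(1/3) = 2·(K/L). Setting this equal to 100/50 = 2 gives K = L.
Substituting into q = 320: 5·L^(2/3)·(L)^(1/3) = 320.
Solving, L = 64 and K = 64.

L* = 64, K* = 64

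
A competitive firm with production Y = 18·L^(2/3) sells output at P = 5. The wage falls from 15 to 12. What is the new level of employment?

L* = 125

From P·MP_L = w with MP_L = 12·L^(-1/3), the labor demand is L(w) = (60/w)^(3).
At w = 15: L = 64. At w = 12: L = 125.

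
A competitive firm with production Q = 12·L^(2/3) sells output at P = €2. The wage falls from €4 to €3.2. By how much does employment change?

ΔL = 61

From P·MP_L = w with MP_L = 8·L^(-1/3), the labor demand is L(w) = (16/w)^(3).
At w = 4: L = 64. At w = 3.2: L = 125.
ΔL = 125 − 64 = 61.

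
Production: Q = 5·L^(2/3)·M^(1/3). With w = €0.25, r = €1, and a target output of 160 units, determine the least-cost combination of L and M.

Cost minimization requires the marginal rate of technical substitution to equal the input-price ratio: MP_L/MP_M = w/r.
Here MP_L/MP_M = (2/3)·(M/L)/(1/3) = 2·(M/L). Setting this equal to 0.25/1 = 0.25 gives M = 0.125L.
Substituting into Q = 160: 5·L^(2/3)·(0.125L)^(1/3) = 160.
Solving, L = 64 and M = 8.

L* = 64, M* = 8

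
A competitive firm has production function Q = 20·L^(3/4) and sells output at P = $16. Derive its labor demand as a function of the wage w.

MP_L = (3/4)·20·L^(-1/4) = 15·L^(-1/4).
Setting P·MP_L = w: 240·L^(-1/4) = w.
Solving for L: L^(-1/4) = w/240, so L = (240/w)^(4).

L(w) = (240/w)^(4)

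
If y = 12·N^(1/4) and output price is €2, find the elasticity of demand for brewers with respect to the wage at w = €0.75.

MP_N = (1/4)·12·N^(-3/4), so P·MP_N = w gives 6·N^(-3/4) = w.
Solving, N(w) = (6/w)^(4/3). This is a constant-elasticity form: N ∝ w^(−4/3), so ε = −4/3.

ε = -4/3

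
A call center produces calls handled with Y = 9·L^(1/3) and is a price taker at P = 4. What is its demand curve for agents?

MP_L = (1/3)·9·L^(-2/3) = 3·L^(-2/3).
Setting P·MP_L = w: 12·L^(-2/3) = w.
Solving for L: L^(-2/3) = w/12, so L = (12/w)^(3/2).

L(w) = (12/w)^(3/2)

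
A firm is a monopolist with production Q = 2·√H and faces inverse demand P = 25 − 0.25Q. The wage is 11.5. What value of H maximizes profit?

Marginal revenue from the inverse demand is MR = 25 − 0.5Q.
The marginal product is MP_H = H^(-1/2).
A monopolist hires until marginal revenue product equals the wage: MR·MP_H = w.
At H, Q = 2·√H. Substituting and solving: (25 − √H)·H^(-1/2) = 11.5 gives H = 4.

H* = 4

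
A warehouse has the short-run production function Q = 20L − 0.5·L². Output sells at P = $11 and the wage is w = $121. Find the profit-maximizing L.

L* = 9

The marginal product of L is MP_L = 20 − L.
A price-taking firm hires until the value of the marginal product equals the wage: P·MP_L = w, so 11·(20 − L) = 121.
Then 20 − L = 11, giving L = 9.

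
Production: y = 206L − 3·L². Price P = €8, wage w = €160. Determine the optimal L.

The marginal product of L is MP_L = 206 − 6L.
A price-taking firm hires until the value of the marginal product equals the wage: P·MP_L = w, so 8·(206 − 6L) = 160.
Then 206 − 6L = 20, giving L = 31.

L* = 31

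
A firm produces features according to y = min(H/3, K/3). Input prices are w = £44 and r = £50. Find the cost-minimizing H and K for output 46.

With a fixed-proportions technology, the cost-minimizing bundle uses no slack in either input: H/3 = K/3 = y.
So H = 3·46 = 138 and K = 3·46 = 138.

H* = 138, K* = 138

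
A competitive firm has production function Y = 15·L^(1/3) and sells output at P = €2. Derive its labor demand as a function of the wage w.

L(w) = (10/w)^(3/2)

MP_L = (1/3)·15·L^(-2/3) = 5·L^(-2/3).
Setting P·MP_L = w: 10·L^(-2/3) = w.
Solving for L: L^(-2/3) = w/10, so L = (10/w)^(3/2).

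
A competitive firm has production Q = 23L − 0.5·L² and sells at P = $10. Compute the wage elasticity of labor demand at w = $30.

ε = -0.15

From P·MP_L = w with MP_L = 23 − L, labor demand is L(w) = 23 − w/10.
dL/dw = −1/(10) = -0.1.
At w = 30, L = 20, so ε = (dL/dw)·(w/L) = (-0.1)·(30/20) = -0.15.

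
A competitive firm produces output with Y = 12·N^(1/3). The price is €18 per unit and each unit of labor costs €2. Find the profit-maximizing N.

N* = 216

MP_N = (1/3)·12·N^(-2/3) = 4·N^(-2/3).
Profit maximization for a price taker requires P·MP_N = w: 18·4·N^(-2/3) = 2.
So N^(-2/3) = 1/36, which gives N = 216.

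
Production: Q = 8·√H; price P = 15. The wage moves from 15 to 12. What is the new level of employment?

From P·MP_H = w with MP_H = 4·H^(-1/2), the labor demand is H(w) = (60/w)^(2).
At w = 15: H = 16. At w = 12: H = 25.

H* = 25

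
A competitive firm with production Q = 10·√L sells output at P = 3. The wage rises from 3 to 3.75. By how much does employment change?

ΔL = -9

From P·MP_L = w with MP_L = 5·L^(-1/2), the labor demand is L(w) = (15/w)^(2).
At w = 3: L = 25. At w = 3.75: L = 16.
ΔL = 16 − 25 = -9.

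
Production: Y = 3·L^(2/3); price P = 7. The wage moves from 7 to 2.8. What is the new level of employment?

L* = 125

From P·MP_L = w with MP_L = 2·L^(-1/3), the labor demand is L(w) = (14/w)^(3).
At w = 7: L = 8. At w = 2.8: L = 125.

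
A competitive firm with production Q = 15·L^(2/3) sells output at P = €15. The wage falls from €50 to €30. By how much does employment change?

From P·MP_L = w with MP_L = 10·L^(-1/3), the labor demand is L(w) = (150/w)^(3).
At w = 50: L = 27. At w = 30: L = 125.
ΔL = 125 − 27 = 98.

ΔL = 98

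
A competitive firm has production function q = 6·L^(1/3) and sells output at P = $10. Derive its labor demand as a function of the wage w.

MP_L = (1/3)·6·L^(-2/3) = 2·L^(-2/3).
Setting P·MP_L = w: 20·L^(-2/3) = w.
Solving for L: L^(-2/3) = w/20, so L = (20/w)^(3/2).

L(w) = (20/w)^(3/2)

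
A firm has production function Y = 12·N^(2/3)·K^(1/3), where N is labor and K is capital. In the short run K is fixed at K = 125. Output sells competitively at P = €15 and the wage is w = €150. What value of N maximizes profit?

With K = 125, MP_N = (2/3)·12·N^(-1/3)·125^(1/3) = 40·N^(-1/3).
Profit maximization for a price taker requires P·MP_N = w: 15·40·N^(-1/3) = 150.
So N^(-1/3) = 0.25, which gives N = 64.

N* = 64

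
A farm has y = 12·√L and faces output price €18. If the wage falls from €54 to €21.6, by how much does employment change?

From P·MP_L = w with MP_L = 6·L^(-1/2), the labor demand is L(w) = (108/w)^(2).
At w = 54: L = 4. At w = 21.6: L = 25.
ΔL = 25 − 4 = 21.

ΔL = 21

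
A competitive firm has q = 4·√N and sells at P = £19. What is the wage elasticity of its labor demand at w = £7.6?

MP_N = (1/2)·4·N^(-1/2), so P·MP_N = w gives 38·N^(-1/2) = w.
Solving, N(w) = (38/w)^(2). This is a constant-elasticity form: N ∝ w^(−2), so ε = −2.

ε = -2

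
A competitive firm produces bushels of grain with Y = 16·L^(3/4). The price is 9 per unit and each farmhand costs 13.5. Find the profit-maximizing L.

L* = 4096

MP_L = (3/4)·16·L^(-1/4) = 12·L^(-1/4).
Profit maximization for a price taker requires P·MP_L = w: 9·12·L^(-1/4) = 13.5.
So L^(-1/4) = 0.125, which gives L = 4096.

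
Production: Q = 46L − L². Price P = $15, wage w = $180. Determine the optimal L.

The marginal product of L is MP_L = 46 − 2L.
A price-taking firm hires until the value of the marginal product equals the wage: P·MP_L = w, so 15·(46 − 2L) = 180.
Then 46 − 2L = 12, giving L = 17.

L* = 17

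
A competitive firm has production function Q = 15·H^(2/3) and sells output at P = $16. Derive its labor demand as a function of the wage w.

H(w) = 4096000/w³

MP_H = (2/3)·15·H^(-1/3) = 10·H^(-1/3).
Setting P·MP_H = w: 160·H^(-1/3) = w.
Solving for H: H^(-1/3) = w/160, so H = (160/w)^(3).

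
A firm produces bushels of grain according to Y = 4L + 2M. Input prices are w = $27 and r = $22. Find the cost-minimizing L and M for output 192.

L* = 48, M* = 0

The inputs are perfect substitutes, so the firm uses whichever has the lower cost per unit of output.
Cost per unit of output via L is w/4 = 6.75; via M it is r/2 = 11. L is cheaper.
Producing Y = 192 with L alone: L = 48, M = 0.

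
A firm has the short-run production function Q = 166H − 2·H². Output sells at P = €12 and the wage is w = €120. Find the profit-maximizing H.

H* = 39

The marginal product of H is MP_H = 166 − 4H.
A price-taking firm hires until the value of the marginal product equals the wage: P·MP_H = w, so 12·(166 − 4H) = 120.
Then 166 − 4H = 10, giving H = 39.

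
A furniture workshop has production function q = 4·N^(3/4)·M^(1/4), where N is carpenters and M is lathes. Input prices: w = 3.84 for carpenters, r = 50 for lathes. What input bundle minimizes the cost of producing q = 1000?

N* = 625, M* = 16

Cost minimization requires the marginal rate of technical substitution to equal the input-price ratio: MP_N/MP_M = w/r.
Here MP_N/MP_M = (3/4)·(M/N)/(1/4) = 3·(M/N). Setting this equal to 3.84/50 = 0.0768 gives M = 0.0256N.
Substituting into q = 1000: 4·N^(3/4)·(0.0256N)^(1/4) = 1000.
Solving, N = 625 and M = 16.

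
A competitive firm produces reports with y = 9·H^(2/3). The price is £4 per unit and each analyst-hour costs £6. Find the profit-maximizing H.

H* = 64

MP_H = (2/3)·9·H^(-1/3) = 6·H^(-1/3).
Profit maximization for a price taker requires P·MP_H = w: 4·6·H^(-1/3) = 6.
So H^(-1/3) = 0.25, which gives H = 64.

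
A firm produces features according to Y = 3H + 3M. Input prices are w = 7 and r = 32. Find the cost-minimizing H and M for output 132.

H* = 44, M* = 0

The inputs are perfect substitutes, so the firm uses whichever has the lower cost per unit of output.
Cost per unit of output via H is w/3 = 7/3; via M it is r/3 = 32/3. H is cheaper.
Producing Y = 132 with H alone: H = 44, M = 0.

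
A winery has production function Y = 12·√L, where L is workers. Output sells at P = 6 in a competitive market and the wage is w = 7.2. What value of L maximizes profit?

MP_L = (1/2)·12·L^(-1/2) = 6·L^(-1/2).
Profit maximization for a price taker requires P·MP_L = w: 6·6·L^(-1/2) = 7.2.
So L^(-1/2) = 0.2, which gives L = 25.

L* = 25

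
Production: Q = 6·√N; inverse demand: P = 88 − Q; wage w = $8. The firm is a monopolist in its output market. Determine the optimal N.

N* = 36

Marginal revenue from the inverse demand is MR = 88 − 2Q.
The marginal product is MP_N = 3·N^(-1/2).
A monopolist hires until marginal revenue product equals the wage: MR·MP_N = w.
At N, Q = 6·√N. Substituting and solving: (88 − 12·√N)·3·N^(-1/2) = 8 gives N = 36.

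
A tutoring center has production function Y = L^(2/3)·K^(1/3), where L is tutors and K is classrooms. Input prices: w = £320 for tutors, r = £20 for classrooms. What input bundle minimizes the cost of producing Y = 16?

L* = 8, K* = 64

Cost minimization requires the marginal rate of technical substitution to equal the input-price ratio: MP_L/MP_K = w/r.
Here MP_L/MP_K = (2/3)·(K/L)/(1/3) = 2·(K/L). Setting this equal to 320/20 = 16 gives K = 8L.
Substituting into Y = 16: L^(2/3)·(8L)^(1/3) = 16.
Solving, L = 8 and K = 64.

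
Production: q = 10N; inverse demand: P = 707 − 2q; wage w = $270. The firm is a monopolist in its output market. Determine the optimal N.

N* = 17

Marginal revenue from the inverse demand is MR = 707 − 4q.
The marginal product is MP_N = 10.
A monopolist hires until marginal revenue product equals the wage: MR·MP_N = w.
(707 − 40N)·10 = 270, so N = 17.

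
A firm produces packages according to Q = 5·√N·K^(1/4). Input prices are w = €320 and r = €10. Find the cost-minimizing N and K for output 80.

N* = 16, K* = 256

Cost minimization requires the marginal rate of technical substitution to equal the input-price ratio: MP_N/MP_K = w/r.
Here MP_N/MP_K = (1/2)·(K/N)/(1/4) = 2·(K/N). Setting this equal to 320/10 = 32 gives K = 16N.
Substituting into Q = 80: 5·N^(1/2)·(16N)^(1/4) = 80.
Solving, N = 16 and K = 256.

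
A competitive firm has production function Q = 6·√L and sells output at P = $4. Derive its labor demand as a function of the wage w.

MP_L = (1/2)·6·L^(-1/2) = 3·L^(-1/2).
Setting P·MP_L = w: 12·L^(-1/2) = w.
Solving for L: L^(-1/2) = w/12, so L = (12/w)^(2).

L(w) = 144/w²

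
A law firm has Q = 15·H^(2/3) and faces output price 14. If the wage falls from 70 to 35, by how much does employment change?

From P·MP_H = w with MP_H = 10·H^(-1/3), the labor demand is H(w) = (140/w)^(3).
At w = 70: H = 8. At w = 35: H = 64.
ΔH = 64 − 8 = 56.

ΔH = 56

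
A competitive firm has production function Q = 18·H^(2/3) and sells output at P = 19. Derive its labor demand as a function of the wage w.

H(w) = (228/w)^(3)

MP_H = (2/3)·18·H^(-1/3) = 12·H^(-1/3).
Setting P·MP_H = w: 228·H^(-1/3) = w.
Solving for H: H^(-1/3) = w/228, so H = (228/w)^(3).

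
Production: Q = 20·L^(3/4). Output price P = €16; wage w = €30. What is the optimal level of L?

L* = 4096

MP_L = (3/4)·20·L^(-1/4) = 15·L^(-1/4).
Profit maximization for a price taker requires P·MP_L = w: 16·15·L^(-1/4) = 30.
So L^(-1/4) = 0.125, which gives L = 4096.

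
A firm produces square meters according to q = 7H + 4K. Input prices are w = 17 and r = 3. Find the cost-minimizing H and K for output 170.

H* = 0, K* = 42.5

The inputs are perfect substitutes, so the firm uses whichever has the lower cost per unit of output.
Cost per unit of output via H is w/7 = 17/7; via K it is r/4 = 0.75. K is cheaper.
Producing q = 170 with K alone: H = 0, K = 42.5.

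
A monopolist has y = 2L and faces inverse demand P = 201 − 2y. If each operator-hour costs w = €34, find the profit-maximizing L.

Marginal revenue from the inverse demand is MR = 201 − 4y.
The marginal product is MP_L = 2.
A monopolist hires until marginal revenue product equals the wage: MR·MP_L = w.
(201 − 8L)·2 = 34, so L = 23.

L* = 23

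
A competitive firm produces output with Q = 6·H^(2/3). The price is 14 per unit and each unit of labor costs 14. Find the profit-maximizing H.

MP_H = (2/3)·6·H^(-1/3) = 4·H^(-1/3).
Profit maximization for a price taker requires P·MP_H = w: 14·4·H^(-1/3) = 14.
So H^(-1/3) = 0.25, which gives H = 64.

H* = 64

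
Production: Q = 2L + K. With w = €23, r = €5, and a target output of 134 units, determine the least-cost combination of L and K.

L* = 0, K* = 134

The inputs are perfect substitutes, so the firm uses whichever has the lower cost per unit of output.
Cost per unit of output via L is 11.5; via K it is 5. K is cheaper.
Producing Q = 134 with K alone: L = 0, K = 134.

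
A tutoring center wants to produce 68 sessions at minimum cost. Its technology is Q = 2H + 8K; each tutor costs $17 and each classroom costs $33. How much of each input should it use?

H* = 0, K* = 8.5

The inputs are perfect substitutes, so the firm uses whichever has the lower cost per unit of output.
Cost per unit of output via H is w/2 = 8.5; via K it is r/8 = 4.125. K is cheaper.
Producing Q = 68 with K alone: H = 0, K = 8.5.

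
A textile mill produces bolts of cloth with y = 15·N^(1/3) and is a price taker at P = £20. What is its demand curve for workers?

N(w) = (100/w)^(3/2)

MP_N = (1/3)·15·N^(-2/3) = 5·N^(-2/3).
Setting P·MP_N = w: 100·N^(-2/3) = w.
Solving for N: N^(-2/3) = w/100, so N = (100/w)^(3/2).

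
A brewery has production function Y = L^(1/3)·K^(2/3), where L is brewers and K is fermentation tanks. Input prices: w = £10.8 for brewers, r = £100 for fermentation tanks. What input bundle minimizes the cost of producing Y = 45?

Cost minimization requires the marginal rate of technical substitution to equal the input-price ratio: MP_L/MP_K = w/r.
Here MP_L/MP_K = (1/3)·(K/L)/(2/3) = 0.5·(K/L). Setting this equal to 10.8/100 = 0.108 gives K = 0.216L.
Substituting into Y = 45: L^(1/3)·(0.216L)^(2/3) = 45.
Solving, L = 125 and K = 27.

L* = 125, K* = 27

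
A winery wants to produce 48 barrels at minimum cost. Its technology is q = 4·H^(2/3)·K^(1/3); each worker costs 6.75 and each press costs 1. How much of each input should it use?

H* = 8, K* = 27

Cost minimization requires the marginal rate of technical substitution to equal the input-price ratio: MP_H/MP_K = w/r.
Here MP_H/MP_K = (2/3)·(K/H)/(1/3) = 2·(K/H). Setting this equal to 6.75/1 = 6.75 gives K = 3.375H.
Substituting into q = 48: 4·H^(2/3)·(3.375H)^(1/3) = 48.
Solving, H = 8 and K = 27.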